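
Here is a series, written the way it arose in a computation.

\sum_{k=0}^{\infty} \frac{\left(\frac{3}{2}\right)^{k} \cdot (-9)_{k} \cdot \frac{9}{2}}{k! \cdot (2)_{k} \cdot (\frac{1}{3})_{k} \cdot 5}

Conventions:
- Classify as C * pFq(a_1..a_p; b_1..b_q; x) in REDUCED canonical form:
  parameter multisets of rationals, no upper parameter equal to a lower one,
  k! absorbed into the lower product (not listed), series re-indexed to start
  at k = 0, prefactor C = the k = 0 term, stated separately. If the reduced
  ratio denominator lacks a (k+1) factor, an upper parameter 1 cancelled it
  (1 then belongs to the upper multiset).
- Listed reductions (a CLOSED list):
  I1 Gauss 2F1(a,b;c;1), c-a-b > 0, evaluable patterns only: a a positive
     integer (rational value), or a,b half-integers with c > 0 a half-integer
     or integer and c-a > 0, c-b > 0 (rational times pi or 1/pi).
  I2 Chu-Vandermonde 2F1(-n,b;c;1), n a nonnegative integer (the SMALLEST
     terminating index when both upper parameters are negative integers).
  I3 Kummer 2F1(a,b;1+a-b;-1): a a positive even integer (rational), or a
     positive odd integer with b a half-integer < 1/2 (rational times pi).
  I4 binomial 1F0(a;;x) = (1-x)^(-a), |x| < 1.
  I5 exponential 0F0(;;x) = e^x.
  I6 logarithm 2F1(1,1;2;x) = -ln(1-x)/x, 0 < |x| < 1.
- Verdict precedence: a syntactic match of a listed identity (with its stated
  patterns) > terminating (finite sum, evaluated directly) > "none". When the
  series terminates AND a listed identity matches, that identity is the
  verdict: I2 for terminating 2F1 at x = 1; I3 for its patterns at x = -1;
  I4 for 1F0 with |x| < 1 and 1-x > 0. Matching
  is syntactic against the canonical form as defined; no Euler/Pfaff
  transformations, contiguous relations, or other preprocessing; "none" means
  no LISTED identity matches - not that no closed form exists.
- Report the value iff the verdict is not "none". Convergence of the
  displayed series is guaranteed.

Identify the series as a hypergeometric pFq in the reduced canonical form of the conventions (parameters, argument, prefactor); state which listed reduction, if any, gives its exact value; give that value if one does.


With C = \frac{9}{10}: the canonical form is 1F2(-9; \frac{1}{3}, 2; \frac{3}{2}). Verdict: terminating. (-9)_k vanishes past k = 9, leaving a 10-term sum, computed directly. Hence: \frac{148976479143841779}{139600068608000000}.

The tell: with t_0 = \frac{9}{10}, the constant factors (prefactor 9/10) combine into one prefactor.
Step ratio: r(k) = \frac{3}{2} * (k-9) / [(k+\frac{1}{3}) (k+2) (k+1)] - rational in k, leading ratio \frac{3}{2}; with t_0 = \frac{9}{10}, classification follows.


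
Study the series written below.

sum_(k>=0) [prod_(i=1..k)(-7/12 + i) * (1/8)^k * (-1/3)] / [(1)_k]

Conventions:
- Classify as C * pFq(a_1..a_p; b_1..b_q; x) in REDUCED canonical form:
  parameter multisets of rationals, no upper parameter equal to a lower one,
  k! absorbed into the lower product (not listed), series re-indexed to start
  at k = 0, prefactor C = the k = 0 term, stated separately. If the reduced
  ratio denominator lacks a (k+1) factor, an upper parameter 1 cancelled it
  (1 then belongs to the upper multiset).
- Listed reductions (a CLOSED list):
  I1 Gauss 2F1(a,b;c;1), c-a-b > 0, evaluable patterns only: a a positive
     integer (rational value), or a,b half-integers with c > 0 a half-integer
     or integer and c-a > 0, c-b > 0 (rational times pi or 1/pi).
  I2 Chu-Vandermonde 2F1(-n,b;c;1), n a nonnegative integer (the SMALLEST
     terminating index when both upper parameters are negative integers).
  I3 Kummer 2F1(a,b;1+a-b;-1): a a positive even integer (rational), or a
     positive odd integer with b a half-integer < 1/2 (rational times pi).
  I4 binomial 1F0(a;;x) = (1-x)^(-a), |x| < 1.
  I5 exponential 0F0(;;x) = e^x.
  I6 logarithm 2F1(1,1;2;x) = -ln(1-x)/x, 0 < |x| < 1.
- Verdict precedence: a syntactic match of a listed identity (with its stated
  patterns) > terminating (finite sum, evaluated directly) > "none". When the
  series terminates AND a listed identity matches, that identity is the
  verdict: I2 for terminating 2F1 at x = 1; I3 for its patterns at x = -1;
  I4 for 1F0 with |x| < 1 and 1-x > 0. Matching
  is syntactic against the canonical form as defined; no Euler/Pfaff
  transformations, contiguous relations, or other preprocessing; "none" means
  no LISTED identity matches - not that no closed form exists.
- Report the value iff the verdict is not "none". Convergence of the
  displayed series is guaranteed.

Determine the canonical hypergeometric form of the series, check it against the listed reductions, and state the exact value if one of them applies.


This is -1/3 * 1F0(5/12; -; 1/8) in reduced canonical form. Verdict: the I4 binomial reduction fires (the 1F0 binomial series: exponent -5/12, x = 1/8). Sum: (-1/3) * (7/8)^(-5/12).

Key observation: with t_0 = -1/3, (1)_k (prefactor -1/3) is k! itself.
Consecutive-term ratio: r(k) = (1/8) * (k+5/12) / [(k+1)] - rational in k, leading ratio (1/8); with t_0 = -1/3, classification follows.


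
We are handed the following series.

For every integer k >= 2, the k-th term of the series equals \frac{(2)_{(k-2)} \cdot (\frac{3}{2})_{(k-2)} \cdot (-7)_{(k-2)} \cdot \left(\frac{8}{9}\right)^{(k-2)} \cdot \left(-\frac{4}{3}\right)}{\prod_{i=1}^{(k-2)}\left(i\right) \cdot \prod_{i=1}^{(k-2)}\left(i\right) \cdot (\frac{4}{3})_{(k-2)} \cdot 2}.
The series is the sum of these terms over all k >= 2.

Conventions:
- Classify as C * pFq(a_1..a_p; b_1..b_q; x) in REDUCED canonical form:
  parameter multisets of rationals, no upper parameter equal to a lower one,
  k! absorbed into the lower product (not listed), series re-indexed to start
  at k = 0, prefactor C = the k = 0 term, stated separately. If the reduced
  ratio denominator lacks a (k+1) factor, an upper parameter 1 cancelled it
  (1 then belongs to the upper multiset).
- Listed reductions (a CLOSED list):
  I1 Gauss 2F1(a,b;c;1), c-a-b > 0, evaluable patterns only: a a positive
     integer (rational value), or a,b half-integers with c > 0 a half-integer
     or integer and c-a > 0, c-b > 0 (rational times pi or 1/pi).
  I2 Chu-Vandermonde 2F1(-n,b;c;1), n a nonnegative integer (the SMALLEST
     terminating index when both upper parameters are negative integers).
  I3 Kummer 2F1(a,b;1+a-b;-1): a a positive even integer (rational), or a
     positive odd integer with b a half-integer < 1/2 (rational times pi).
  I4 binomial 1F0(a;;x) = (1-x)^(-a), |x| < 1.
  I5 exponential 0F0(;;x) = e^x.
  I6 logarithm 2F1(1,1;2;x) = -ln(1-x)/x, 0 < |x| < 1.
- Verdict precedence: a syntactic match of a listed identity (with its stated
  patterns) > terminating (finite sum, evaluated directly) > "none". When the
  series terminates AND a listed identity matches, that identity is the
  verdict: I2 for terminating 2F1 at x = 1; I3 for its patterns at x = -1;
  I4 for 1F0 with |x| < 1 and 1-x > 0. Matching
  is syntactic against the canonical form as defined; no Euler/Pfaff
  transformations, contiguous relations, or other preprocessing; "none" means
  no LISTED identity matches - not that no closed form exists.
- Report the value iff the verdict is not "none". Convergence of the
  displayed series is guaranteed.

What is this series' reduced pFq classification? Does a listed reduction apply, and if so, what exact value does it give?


x = \frac{8}{9} here; the reduced form reads 3F2, upper {-7, \frac{3}{2}, 2}, lower {1, \frac{4}{3}}, C = -\frac{2}{3}. Verdict: terminating. With -7 upstairs the series is a 8-term polynomial sum; evaluated term by term. Sum: -\frac{34}{6669}.

Key observation: x = \frac{8}{9} and the product of the first k integers (prefactor -2/3) is k!.
Term ratio: r(k) = \frac{8}{9} * (k-7) (k+\frac{3}{2}) (k+2) / [(k+1) (k+\frac{4}{3}) (k+1)] - rational in k. x = \frac{8}{9}; t_0 = -\frac{2}{3}; negate the roots.


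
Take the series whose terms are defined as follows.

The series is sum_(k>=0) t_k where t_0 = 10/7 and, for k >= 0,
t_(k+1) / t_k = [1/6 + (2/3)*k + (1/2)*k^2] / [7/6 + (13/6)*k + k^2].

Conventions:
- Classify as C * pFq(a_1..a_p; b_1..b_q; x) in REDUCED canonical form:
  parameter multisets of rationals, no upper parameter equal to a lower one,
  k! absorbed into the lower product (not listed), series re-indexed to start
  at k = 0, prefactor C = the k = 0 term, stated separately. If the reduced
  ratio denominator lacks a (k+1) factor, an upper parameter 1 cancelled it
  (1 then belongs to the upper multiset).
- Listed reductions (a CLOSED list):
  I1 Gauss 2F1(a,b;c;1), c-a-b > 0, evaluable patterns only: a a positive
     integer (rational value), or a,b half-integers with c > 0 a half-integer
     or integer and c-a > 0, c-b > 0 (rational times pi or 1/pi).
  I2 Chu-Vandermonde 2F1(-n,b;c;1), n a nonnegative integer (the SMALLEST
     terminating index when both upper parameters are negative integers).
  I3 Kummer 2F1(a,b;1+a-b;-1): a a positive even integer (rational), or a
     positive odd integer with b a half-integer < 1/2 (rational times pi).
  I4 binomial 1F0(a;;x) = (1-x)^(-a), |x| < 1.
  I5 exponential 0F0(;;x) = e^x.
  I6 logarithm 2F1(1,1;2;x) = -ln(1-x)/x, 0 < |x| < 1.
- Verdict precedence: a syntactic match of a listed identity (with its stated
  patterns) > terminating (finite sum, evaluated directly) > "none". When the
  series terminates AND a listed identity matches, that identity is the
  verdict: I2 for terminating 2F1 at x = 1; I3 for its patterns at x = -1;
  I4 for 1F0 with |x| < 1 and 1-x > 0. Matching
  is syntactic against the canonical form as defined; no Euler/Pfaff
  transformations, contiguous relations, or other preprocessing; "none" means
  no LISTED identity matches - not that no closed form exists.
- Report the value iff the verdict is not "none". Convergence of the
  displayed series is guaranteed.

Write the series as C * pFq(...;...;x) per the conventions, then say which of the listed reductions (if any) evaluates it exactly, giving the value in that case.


At argument 1/2: a 2F1 with upper {1/3, 1}, lower {7/6}, scaled by C = 10/7. Verdict: none - at argument 1/2 the multisets {1/3, 1} ; {7/6} match no listed identity.

The tell: with t_0 = 10/7, the expanded ratio factors over Q; C = 10/7, x = 1/2, roots give parameters.
Ratio: r(k) = (1/2) * (k+1/3) (k+1) / [(k+7/6) (k+1)] - rational; roots negated = parameters, x = (1/2), C = 10/7.


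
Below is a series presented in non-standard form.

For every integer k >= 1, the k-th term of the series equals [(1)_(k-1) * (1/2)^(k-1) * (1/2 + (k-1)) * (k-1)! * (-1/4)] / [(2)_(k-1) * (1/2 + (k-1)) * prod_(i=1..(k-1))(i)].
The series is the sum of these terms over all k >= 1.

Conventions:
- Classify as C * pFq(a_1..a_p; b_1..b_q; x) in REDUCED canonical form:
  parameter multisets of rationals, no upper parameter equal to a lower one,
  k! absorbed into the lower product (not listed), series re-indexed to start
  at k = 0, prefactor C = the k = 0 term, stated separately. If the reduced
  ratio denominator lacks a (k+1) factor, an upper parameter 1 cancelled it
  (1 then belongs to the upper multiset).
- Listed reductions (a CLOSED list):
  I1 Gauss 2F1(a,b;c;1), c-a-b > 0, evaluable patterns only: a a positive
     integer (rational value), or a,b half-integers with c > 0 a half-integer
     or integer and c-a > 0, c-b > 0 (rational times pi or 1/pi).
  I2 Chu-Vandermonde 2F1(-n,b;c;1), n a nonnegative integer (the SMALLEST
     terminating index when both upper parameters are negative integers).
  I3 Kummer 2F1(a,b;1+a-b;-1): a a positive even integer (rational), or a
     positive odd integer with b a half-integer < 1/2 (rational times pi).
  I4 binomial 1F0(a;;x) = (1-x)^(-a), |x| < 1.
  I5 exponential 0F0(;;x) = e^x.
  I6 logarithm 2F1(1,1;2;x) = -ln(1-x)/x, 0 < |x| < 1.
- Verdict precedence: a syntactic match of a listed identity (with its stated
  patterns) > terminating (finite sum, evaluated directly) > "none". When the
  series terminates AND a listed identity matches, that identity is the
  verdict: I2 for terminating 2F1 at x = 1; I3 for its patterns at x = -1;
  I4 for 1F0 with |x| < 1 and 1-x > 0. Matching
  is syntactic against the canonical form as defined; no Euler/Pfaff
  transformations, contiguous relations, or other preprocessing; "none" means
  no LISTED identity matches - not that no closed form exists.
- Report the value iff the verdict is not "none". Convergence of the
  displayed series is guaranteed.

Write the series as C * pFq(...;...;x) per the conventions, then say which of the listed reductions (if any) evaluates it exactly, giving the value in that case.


This is -1/4 * 2F1(1, 1; 2; 1/2) in reduced canonical form. Verdict at x = 1/2: the logarithmic series (I6) matches (the logarithm: parameters (1,1;2), x = 1/2). Its exact value is (1/2) * ln(1/2).

The tell: t_0 being -1/4, the factor k + 1/2 cancels (top and bottom), leaving prefactor -1/4.
Step ratio: r(k) = (1/2) * (k+1) (k+1) / [(k+2) (k+1)] - rational in k, leading ratio (1/2); with t_0 = -1/4, classification follows.


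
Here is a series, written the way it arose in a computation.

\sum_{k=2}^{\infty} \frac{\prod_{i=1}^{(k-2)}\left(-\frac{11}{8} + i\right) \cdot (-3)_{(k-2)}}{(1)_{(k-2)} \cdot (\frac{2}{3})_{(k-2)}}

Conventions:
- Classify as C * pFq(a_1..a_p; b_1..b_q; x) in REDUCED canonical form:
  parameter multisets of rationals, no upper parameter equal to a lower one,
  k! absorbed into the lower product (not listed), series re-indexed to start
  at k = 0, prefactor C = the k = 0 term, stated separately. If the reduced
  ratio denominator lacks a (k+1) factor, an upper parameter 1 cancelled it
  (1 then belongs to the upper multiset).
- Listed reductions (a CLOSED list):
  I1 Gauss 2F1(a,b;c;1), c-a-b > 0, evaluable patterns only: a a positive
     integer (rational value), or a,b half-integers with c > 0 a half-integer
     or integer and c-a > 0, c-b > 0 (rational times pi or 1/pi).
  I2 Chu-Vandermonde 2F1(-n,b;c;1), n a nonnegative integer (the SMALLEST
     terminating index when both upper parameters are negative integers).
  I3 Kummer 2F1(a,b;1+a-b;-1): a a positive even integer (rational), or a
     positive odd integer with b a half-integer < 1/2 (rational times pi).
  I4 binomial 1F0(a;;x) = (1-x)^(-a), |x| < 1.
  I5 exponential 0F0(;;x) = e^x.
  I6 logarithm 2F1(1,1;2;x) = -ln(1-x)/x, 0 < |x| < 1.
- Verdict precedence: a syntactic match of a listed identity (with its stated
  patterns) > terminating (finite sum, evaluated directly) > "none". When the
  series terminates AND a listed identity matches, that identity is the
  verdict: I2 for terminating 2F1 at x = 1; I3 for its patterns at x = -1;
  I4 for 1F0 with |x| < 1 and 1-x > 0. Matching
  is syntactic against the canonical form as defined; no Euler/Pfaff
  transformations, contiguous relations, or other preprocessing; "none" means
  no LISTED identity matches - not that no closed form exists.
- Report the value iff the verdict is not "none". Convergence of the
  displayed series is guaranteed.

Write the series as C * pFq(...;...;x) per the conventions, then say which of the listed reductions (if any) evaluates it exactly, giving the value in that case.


First insight: x = 1 and (1)_k (prefactor 1) is k! itself.
Adjacent-term ratio: r(k) = 1 * (k-3) (k-\frac{3}{8}) / [(k+\frac{2}{3}) (k+1)] - rational in k, leading ratio 1; with t_0 = 1, classification follows.

With C = 1: the canonical form is 2F1(-3, -\frac{3}{8}; \frac{2}{3}; 1). Verdict: this is the Chu-Vandermonde identity I2 (terminating 2F1 at x = 1 with n = 3, b = -3/8, c = \frac{2}{3}). Sum: \frac{17885}{8192}.


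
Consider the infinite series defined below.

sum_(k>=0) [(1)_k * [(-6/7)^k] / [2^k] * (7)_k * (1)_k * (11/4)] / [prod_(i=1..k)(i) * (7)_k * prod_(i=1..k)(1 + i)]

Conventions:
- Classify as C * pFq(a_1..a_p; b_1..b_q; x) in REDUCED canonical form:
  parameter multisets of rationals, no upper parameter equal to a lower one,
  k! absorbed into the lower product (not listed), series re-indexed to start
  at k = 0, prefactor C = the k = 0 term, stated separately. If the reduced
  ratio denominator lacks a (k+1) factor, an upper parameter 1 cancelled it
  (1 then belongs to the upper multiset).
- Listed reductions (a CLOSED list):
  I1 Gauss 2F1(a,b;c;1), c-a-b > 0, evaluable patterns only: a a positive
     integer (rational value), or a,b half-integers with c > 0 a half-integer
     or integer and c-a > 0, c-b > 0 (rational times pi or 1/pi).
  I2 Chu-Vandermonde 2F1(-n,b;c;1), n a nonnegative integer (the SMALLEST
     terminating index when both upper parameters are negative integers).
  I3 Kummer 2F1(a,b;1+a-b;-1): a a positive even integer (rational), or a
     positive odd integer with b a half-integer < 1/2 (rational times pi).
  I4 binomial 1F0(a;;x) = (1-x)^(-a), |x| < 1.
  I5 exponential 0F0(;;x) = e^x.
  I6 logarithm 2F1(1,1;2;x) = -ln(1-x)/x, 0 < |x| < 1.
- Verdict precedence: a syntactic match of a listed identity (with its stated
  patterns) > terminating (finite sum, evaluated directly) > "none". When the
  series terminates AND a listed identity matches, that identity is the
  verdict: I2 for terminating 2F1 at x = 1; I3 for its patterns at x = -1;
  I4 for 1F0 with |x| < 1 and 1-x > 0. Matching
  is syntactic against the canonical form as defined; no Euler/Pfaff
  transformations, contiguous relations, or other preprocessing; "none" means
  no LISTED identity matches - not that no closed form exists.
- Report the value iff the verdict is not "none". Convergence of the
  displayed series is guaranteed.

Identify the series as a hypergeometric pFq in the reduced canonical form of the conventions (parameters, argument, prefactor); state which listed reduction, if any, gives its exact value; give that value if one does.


Canonical form: C = 11/4 times 2F1 with upper {1, 1}, lower {2}, x = -3/7. Verdict: this is logarithm (I6) (the logarithm: parameters (1,1;2), x = -3/7). Its exact value is (77/12) * ln(10/7).

First insight: from the first term 11/4: the two k-th powers (prefactor 11/4) combine into one argument.
Term ratio: r(k) = (-3/7) * (k+1) (k+1) / [(k+2) (k+1)] - rational in k, leading ratio (-3/7); with t_0 = 11/4, classification follows.


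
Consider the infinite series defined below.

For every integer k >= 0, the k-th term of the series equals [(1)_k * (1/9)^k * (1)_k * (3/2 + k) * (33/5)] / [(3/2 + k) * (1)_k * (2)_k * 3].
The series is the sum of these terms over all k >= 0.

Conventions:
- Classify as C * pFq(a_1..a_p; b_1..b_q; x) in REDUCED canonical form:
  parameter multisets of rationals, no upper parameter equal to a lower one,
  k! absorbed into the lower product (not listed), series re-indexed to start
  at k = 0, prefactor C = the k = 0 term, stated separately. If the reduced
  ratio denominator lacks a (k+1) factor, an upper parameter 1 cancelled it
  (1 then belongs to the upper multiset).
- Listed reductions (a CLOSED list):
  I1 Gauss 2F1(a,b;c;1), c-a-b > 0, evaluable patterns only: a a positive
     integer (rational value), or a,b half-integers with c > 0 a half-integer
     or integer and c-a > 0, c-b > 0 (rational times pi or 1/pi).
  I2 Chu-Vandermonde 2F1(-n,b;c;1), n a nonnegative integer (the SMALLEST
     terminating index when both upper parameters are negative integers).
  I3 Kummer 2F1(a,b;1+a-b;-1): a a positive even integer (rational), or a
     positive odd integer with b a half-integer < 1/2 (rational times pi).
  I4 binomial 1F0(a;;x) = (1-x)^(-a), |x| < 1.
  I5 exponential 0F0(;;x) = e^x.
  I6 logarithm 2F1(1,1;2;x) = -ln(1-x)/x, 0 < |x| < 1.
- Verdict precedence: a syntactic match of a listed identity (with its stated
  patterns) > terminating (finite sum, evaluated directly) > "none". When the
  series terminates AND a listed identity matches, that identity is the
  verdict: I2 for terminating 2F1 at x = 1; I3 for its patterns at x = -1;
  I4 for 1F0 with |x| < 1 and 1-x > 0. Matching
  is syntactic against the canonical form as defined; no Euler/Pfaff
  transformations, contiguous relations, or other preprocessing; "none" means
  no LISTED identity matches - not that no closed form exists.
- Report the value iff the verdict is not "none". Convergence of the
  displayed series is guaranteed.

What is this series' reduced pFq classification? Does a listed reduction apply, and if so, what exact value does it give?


This is 11/5 * 2F1(1, 1; 2; 1/9) in reduced canonical form. Verdict (x = 1/9): the logarithmic series (I6) applies (the logarithm: parameters (1,1;2), x = 1/9). Hence: (-99/5) * ln(8/9).

Key step: x = (1/9) and the factor k + 3/2 cancels (top and bottom), leaving C = 11/5, x = 1/9.
Adjacent-term ratio: r(k) = (1/9) * (k+1) (k+1) / [(k+2) (k+1)] - rational in k. x = (1/9); t_0 = 11/5; negate the roots.


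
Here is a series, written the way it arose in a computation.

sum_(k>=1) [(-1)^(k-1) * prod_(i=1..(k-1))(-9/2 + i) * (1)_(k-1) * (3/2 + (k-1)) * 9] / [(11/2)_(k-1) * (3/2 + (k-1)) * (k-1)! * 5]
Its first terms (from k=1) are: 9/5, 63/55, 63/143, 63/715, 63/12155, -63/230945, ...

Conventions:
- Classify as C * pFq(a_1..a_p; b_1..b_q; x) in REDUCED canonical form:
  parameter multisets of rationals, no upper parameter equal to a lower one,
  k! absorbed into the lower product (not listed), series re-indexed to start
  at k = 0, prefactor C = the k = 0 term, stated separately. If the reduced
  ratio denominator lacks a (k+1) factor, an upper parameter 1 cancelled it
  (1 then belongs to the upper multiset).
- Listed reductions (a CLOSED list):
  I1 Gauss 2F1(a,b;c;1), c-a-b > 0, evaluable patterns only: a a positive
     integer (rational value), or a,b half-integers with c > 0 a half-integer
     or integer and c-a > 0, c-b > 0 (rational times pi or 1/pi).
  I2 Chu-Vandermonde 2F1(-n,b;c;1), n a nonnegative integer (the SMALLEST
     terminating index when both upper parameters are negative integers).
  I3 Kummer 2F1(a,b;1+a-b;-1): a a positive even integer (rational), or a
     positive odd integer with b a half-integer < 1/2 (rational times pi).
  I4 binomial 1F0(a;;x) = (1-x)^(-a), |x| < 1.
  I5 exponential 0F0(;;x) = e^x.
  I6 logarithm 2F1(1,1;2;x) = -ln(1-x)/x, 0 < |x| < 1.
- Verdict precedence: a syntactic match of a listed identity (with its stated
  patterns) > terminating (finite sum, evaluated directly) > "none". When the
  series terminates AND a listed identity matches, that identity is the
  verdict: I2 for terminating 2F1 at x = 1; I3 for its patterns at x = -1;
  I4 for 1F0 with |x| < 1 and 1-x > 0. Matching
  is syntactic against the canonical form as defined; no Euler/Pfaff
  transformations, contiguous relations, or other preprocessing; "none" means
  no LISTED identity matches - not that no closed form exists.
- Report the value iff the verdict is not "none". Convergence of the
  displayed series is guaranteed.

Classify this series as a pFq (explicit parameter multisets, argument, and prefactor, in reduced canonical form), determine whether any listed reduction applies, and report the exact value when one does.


With C = 9/5: the canonical form is 2F1(-7/2, 1; 11/2; -1). Verdict at x = -1: Kummer (I3) matches (x = -1; c = 11/2 equals 1+a-b for upper {-7/2, 1}: listed pattern). Sum: (567/512) * pi.

Structural cue: t_0 = 9/5 here, and k + 3/2 divides numerator and denominator alike; C = 9/5, x = -1 after cancelling.
Adjacent-term ratio: r(k) = (-1) * (k-7/2) (k+1) / [(k+11/2) (k+1)] - poly over poly, x = (-1) from leading terms; C = 9/5 at k = 0.


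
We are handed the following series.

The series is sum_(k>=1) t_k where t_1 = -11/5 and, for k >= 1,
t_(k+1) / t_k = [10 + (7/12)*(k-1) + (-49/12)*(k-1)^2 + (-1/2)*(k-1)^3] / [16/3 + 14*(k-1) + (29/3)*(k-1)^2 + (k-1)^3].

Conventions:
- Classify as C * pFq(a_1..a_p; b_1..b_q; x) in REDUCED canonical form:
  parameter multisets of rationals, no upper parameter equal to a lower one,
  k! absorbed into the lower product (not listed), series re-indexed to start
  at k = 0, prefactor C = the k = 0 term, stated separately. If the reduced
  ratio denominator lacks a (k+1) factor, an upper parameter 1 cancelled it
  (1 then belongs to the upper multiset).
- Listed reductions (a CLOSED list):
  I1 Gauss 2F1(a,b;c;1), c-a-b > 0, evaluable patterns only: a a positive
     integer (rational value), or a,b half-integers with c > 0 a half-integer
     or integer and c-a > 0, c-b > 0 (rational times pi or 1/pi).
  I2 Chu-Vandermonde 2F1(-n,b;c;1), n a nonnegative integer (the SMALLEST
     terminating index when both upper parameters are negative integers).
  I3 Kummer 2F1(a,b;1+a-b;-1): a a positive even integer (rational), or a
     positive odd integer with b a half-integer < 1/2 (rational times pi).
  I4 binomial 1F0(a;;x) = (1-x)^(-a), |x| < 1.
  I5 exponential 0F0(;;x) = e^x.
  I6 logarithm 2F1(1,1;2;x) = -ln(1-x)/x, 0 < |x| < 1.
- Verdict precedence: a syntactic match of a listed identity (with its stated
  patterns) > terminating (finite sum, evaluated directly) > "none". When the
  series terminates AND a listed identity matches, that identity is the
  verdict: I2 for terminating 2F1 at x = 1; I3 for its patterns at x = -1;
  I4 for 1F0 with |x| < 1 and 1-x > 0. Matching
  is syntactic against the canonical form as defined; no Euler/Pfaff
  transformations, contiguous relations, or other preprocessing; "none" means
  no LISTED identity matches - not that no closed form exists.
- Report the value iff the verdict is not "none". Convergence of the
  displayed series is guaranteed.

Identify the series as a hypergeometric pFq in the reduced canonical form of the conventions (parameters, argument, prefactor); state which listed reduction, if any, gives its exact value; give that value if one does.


With C = -11/5: the canonical form is 2F1(-3/2, 5/3; 2/3; -1/2). Verdict: none - this 2F1 at x = -1/2 matches no listed pattern, and upper {-3/2, 5/3} holds no stopper.

First insight: t_0 = -11/5 here, and the parameter 8 appears in both the upper and lower lists and cancels.
Consecutive-term ratio: r(k) = (-1/2) * (k-3/2) (k+5/3) / [(k+2/3) (k+1)] - poly over poly, x = (-1/2) from leading terms; C = -11/5 at k = 0.


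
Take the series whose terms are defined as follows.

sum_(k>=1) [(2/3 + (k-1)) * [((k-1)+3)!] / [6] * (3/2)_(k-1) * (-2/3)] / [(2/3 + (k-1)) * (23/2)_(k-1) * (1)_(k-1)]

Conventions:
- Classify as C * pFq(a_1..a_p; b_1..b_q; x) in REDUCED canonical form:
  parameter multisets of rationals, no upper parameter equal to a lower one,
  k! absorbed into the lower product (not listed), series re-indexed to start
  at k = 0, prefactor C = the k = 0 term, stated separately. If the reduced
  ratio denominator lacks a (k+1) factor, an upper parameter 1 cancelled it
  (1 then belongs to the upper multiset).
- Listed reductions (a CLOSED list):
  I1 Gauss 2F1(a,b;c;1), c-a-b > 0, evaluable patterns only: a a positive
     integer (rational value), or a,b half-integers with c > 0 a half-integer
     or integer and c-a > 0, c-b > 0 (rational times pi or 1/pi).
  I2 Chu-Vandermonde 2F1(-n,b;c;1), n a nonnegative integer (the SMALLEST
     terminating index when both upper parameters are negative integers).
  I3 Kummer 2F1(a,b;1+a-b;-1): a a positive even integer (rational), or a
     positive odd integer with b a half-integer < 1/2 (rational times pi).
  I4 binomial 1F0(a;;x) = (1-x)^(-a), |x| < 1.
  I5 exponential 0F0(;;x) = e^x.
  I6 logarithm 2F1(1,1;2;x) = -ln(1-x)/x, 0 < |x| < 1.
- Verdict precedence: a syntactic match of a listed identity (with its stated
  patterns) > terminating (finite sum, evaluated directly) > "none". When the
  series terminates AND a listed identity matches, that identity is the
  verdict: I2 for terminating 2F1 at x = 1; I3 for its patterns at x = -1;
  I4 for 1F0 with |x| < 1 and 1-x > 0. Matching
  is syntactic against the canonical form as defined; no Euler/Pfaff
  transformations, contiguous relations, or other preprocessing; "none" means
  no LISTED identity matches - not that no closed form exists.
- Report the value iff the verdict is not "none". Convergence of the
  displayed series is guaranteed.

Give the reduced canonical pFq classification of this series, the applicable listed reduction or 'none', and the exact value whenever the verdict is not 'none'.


With C = -2/3: the canonical form is 2F1(3/2, 4; 23/2; 1). Verdict: Gauss's theorem (I1) applies (x = 1: the Gamma ratio telescopes since c-a-b = 6 > 0 and a = 4 in Z>0). Exact value: -1615/1152.

Structural cue: from the first term -2/3: the factorial ratio (prefactor -2/3) (k+a-1)!/(a-1)! is a rising factorial (a)_k.
Ratio: r(k) = 1 * (k+3/2) (k+4) / [(k+23/2) (k+1)] - poly over poly, x = 1 from leading terms; C = -2/3 at k = 0.


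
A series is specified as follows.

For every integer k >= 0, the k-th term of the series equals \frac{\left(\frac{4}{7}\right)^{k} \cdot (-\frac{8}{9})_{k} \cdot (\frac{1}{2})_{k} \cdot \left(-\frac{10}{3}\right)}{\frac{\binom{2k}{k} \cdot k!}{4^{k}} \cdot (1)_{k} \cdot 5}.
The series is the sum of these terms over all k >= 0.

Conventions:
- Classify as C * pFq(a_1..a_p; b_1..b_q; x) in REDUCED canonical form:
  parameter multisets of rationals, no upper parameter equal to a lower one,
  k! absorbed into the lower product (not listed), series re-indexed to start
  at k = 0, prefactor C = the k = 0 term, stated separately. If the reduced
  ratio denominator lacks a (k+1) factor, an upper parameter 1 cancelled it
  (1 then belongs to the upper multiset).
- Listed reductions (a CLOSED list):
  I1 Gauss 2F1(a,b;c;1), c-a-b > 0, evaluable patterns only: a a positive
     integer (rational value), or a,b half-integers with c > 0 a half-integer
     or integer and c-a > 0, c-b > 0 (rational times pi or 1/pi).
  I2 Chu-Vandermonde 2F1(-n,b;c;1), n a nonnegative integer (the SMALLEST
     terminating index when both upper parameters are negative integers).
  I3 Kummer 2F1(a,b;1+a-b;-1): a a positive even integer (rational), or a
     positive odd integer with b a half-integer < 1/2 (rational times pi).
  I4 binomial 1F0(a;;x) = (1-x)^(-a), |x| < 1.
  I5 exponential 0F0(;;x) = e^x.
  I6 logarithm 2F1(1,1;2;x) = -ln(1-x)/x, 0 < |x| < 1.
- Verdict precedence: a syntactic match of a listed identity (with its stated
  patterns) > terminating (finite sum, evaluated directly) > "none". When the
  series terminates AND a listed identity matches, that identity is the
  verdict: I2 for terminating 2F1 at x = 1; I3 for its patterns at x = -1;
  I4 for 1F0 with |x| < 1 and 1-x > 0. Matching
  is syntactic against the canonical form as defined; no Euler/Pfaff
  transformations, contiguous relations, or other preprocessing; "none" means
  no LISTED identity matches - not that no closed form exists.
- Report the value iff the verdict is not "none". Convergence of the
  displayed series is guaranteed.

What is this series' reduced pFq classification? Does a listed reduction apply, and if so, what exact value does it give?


Canonical form: C = -\frac{2}{3} times 1F0 with upper {-\frac{8}{9}}, lower {-}, x = \frac{4}{7}. Verdict (x = \frac{4}{7}): binomial (I4) applies (the 1F0 binomial series: exponent 8/9, x = \frac{4}{7}). Hence: \left(-\frac{2}{3}\right) \cdot \left(\frac{3}{7}\right)^{\frac{8}{9}}.

Key observation: from the first term -\frac{2}{3}: the lower central binomial (C = -2/3) hides (1/2)_k.
Step ratio: r(k) = \frac{4}{7} * (k-\frac{8}{9}) / [(k+1)] - rational in k. x = \frac{4}{7}; t_0 = -\frac{2}{3}; negate the roots.


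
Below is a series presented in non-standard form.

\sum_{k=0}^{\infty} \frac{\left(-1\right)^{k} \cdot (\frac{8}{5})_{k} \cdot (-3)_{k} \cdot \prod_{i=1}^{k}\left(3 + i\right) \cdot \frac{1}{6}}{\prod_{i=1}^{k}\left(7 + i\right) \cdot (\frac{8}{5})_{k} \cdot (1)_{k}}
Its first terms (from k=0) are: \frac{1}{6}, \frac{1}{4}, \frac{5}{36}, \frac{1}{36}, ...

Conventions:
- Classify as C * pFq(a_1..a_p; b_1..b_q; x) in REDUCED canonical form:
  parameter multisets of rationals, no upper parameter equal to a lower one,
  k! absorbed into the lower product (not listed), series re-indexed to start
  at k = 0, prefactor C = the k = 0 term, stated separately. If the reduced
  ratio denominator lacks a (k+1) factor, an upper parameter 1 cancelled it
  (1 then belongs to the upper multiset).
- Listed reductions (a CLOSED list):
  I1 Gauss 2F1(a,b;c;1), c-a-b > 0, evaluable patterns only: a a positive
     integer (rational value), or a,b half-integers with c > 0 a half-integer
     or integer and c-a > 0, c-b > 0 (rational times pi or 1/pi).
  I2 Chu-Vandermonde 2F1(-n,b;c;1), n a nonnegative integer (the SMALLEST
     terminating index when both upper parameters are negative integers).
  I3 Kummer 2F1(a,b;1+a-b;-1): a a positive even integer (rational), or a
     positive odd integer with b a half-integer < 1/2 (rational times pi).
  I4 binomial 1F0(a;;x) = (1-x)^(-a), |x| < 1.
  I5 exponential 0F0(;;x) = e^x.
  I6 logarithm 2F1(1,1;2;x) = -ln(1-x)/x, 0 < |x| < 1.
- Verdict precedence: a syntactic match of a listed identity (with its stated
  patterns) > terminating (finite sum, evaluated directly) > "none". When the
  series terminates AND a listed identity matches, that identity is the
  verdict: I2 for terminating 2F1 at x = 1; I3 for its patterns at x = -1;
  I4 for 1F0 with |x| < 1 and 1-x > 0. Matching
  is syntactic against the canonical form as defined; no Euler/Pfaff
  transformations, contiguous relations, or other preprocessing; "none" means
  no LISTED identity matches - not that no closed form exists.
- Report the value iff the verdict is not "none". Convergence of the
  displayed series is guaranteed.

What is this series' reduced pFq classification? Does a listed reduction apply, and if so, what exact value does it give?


Classification (C = \frac{1}{6}): 2F1 with upper {-3, 4}, lower {8}, argument x = -1. Verdict: Kummer (I3) fires (x = -1; c = 8 equals 1+a-b for upper {-3, 4}: listed pattern). Exact value: \frac{7}{12}.

Key step: from the first term \frac{1}{6}: (1)_k (C = 1/6, x = -1) is k! itself.
Term ratio: r(k) = -1 * (k-3) (k+4) / [(k+8) (k+1)] - rational in k, leading ratio -1; with t_0 = \frac{1}{6}, classification follows.


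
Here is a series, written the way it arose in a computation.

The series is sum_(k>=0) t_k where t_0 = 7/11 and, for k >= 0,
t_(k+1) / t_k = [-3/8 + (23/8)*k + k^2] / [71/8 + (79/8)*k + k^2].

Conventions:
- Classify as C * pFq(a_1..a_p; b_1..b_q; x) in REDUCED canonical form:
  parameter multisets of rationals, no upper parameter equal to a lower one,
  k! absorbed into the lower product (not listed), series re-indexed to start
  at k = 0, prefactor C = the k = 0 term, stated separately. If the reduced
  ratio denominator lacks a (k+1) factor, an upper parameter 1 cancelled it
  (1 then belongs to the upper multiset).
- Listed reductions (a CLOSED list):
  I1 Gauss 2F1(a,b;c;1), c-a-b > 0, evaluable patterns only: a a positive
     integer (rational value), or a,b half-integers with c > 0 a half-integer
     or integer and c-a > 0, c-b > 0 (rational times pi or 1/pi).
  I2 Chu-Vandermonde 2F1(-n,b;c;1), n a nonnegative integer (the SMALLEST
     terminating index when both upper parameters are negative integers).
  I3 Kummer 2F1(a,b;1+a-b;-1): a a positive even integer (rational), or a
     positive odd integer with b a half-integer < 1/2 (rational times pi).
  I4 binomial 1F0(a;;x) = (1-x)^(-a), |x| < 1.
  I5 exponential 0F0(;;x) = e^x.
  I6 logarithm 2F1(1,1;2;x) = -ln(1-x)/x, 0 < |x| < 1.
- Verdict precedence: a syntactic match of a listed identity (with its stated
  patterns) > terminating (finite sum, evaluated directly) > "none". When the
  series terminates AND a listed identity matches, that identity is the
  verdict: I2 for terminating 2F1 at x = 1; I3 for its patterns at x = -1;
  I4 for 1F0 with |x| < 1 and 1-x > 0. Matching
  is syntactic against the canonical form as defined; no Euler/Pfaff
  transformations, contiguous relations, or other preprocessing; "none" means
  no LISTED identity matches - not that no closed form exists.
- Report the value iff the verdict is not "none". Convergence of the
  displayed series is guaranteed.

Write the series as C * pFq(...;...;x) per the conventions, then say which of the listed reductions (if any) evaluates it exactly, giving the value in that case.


x = 1 here; the reduced form reads 2F1, upper {-1/8, 3}, lower {71/8}, C = 7/11. Verdict (x = 1): Gauss's theorem (I1) applies (x = 1: the Gamma ratio telescopes since c-a-b = 6 > 0 and a = 3 in Z>0). Its exact value is 4935/8192.

First insight: x = 1 and roots of the ratio polynomials (prefactor 7/11) are the negated parameters.
Term ratio: r(k) = 1 * (k-1/8) (k+3) / [(k+71/8) (k+1)] - rational in k. x = 1; t_0 = 7/11; negate the roots.


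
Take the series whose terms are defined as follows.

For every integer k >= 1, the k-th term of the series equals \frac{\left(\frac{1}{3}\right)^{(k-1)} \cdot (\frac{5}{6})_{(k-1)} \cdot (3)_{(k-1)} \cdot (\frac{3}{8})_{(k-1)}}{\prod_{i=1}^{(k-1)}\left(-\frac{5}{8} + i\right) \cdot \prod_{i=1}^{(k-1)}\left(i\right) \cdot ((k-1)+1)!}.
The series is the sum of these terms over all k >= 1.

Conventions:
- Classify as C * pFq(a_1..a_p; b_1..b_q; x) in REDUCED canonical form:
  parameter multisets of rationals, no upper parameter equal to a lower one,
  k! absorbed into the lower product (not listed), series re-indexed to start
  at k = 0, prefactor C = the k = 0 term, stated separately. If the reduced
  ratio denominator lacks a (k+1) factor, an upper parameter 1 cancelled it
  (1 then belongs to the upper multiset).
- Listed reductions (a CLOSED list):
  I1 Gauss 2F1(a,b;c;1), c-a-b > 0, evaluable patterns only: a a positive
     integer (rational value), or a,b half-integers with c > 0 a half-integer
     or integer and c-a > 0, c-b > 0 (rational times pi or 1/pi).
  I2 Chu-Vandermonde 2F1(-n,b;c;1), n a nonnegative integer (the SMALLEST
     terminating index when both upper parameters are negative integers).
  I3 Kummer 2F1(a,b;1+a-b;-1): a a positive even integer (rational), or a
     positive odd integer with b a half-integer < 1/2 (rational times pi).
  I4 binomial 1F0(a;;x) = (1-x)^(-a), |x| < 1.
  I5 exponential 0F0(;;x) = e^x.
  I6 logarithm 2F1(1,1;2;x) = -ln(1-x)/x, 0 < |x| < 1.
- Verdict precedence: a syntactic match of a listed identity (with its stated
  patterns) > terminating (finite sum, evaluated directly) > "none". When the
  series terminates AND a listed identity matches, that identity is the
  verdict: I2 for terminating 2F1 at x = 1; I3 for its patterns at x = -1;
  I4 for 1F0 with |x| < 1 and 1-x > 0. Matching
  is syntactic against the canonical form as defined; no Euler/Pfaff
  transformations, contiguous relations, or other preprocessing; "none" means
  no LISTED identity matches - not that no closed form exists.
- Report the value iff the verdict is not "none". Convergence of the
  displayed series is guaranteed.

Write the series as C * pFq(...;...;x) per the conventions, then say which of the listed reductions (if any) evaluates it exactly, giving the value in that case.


At argument \frac{1}{3}: a 2F1 with upper {\frac{5}{6}, 3}, lower {2}, scaled by C = 1. Verdict: none - at argument \frac{1}{3} the multisets {\frac{5}{6}, 3} ; {2} match no listed identity.

Key step: from the first term 1: the product of the first k integers (C = 1) is k!.
Consecutive-term ratio: r(k) = \frac{1}{3} * (k+\frac{5}{6}) (k+3) / [(k+2) (k+1)] - rational in k. x = \frac{1}{3}; t_0 = 1; negate the roots.


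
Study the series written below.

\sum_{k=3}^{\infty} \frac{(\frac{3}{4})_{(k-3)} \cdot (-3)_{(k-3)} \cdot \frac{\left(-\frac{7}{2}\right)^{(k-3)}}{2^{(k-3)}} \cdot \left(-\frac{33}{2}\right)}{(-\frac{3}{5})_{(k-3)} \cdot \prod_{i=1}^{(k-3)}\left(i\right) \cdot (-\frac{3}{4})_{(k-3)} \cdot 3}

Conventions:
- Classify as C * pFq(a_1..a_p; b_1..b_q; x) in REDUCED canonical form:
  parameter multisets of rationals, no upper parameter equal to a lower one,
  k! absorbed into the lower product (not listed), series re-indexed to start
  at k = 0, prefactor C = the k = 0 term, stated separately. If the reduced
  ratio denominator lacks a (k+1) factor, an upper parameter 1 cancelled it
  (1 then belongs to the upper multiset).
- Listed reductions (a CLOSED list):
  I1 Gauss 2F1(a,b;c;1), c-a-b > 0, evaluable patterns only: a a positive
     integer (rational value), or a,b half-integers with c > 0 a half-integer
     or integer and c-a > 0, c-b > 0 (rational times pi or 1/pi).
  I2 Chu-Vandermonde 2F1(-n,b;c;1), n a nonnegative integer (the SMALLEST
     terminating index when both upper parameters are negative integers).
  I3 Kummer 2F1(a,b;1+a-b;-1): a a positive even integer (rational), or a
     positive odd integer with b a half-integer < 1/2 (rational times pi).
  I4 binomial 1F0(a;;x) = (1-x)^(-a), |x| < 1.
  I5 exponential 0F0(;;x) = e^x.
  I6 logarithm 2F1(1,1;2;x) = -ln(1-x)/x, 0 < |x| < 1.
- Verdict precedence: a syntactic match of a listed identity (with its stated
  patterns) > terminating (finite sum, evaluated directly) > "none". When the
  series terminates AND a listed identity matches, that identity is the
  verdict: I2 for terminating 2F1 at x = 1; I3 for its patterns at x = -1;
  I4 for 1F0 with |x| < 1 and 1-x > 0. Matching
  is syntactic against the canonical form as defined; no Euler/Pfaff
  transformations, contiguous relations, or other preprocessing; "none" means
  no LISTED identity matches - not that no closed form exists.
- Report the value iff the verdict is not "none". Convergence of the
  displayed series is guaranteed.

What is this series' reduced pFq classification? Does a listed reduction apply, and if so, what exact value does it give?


With C = -\frac{11}{2}: the canonical form is 2F2(-3, \frac{3}{4}; -\frac{3}{4}, -\frac{3}{5}; -\frac{7}{4}). Verdict: terminating. (-3)_k vanishes past k = 3, leaving a 4-term sum, computed directly. Hence: -\frac{2210659}{768}.

Key step: with t_0 = -\frac{11}{2}, the two k-th powers (C = -11/2, x = -7/4) combine into one argument.
Term ratio: r(k) = -\frac{7}{4} * (k-3) (k+\frac{3}{4}) / [(k-\frac{3}{4}) (k-\frac{3}{5}) (k+1)] ; factor over Q: parameters, x = -\frac{7}{4}, and C = -\frac{11}{2}.
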